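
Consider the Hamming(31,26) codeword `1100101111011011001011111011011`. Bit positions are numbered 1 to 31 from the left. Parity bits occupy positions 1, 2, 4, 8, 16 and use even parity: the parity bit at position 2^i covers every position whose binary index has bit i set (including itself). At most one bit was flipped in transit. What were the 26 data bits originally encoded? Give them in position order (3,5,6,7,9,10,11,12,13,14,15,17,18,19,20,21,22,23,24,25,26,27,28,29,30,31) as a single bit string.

s1: b1⊕b3⊕b5⊕b7⊕b9⊕b11⊕b13⊕b15⊕b17⊕b19⊕b21⊕b23⊕b25⊕b27⊕b29⊕b31 = 1⊕0⊕1⊕1⊕1⊕0⊕1⊕1⊕0⊕1⊕1⊕1⊕1⊕1⊕0⊕1 = 0
s2: b2⊕b3⊕b6⊕b7⊕b10⊕b11⊕b14⊕b15⊕b18⊕b19⊕b22⊕b23⊕b26⊕b27⊕b30⊕b31 = 1⊕0⊕0⊕1⊕1⊕0⊕0⊕1⊕0⊕1⊕1⊕1⊕0⊕1⊕1⊕1 = 0
s4: b4⊕b5⊕b6⊕b7⊕b12⊕b13⊕b14⊕b15⊕b20⊕b21⊕b22⊕b23⊕b28⊕b29⊕b30⊕b31 = 0⊕1⊕0⊕1⊕1⊕1⊕0⊕1⊕0⊕1⊕1⊕1⊕1⊕0⊕1⊕1 = 1
s8: b8⊕b9⊕b10⊕b11⊕b12⊕b13⊕b14⊕b15⊕b24⊕b25⊕b26⊕b27⊕b28⊕b29⊕b30⊕b31 = 1⊕1⊕1⊕0⊕1⊕1⊕0⊕1⊕1⊕1⊕0⊕1⊕1⊕0⊕1⊕1 = 0
s16: b16⊕b17⊕b18⊕b19⊕b20⊕b21⊕b22⊕b23⊕b24⊕b25⊕b26⊕b27⊕b28⊕b29⊕b30⊕b31 = 1⊕0⊕0⊕1⊕0⊕1⊕1⊕1⊕1⊕1⊕0⊕1⊕1⊕0⊕1⊕1 = 1
Syndrome (s16...s1) = 10100 → position 20.
Flip bit 20: corrected codeword = 1100101111011011001111111011011
Data bits at positions 3,5,6,7,9,10,11,12,13,14,15,17,18,19,20,21,22,23,24,25,26,27,28,29,30,31: 01011101101001111111011011

01011101101001111111011011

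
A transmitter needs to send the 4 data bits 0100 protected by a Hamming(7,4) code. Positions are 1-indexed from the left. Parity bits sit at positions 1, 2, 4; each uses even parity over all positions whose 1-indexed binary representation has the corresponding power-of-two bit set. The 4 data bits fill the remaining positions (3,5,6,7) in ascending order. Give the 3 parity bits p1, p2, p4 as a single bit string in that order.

Place data bits at non-power-of-two positions: b3=0, b5=1, b6=0, b7=0.
p1 = XOR of data positions {3,5,7} = 0⊕1⊕0 = 1
p2 = XOR of data positions {3,6,7} = 0⊕0⊕0 = 0
p4 = XOR of data positions {5,6,7} = 1⊕0⊕0 = 1
Parity bits p1,p2,p4 = 101

101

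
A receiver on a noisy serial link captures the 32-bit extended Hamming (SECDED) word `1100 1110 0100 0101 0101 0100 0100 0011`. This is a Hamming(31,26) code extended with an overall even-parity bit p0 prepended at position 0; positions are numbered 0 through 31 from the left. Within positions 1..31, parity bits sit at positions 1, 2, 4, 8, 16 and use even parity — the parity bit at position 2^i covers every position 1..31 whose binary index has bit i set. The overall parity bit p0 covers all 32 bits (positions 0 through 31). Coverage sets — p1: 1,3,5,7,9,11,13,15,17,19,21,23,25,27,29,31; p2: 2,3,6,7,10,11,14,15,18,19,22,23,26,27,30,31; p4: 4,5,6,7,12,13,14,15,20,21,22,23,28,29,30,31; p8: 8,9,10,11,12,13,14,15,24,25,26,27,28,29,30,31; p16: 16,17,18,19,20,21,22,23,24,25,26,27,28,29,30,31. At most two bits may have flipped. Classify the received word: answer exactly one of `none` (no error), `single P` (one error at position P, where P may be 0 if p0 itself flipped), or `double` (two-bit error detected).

double

s1: b1⊕b3⊕b5⊕b7⊕b9⊕b11⊕b13⊕b15⊕b17⊕b19⊕b21⊕b23⊕b25⊕b27⊕b29⊕b31 = 1⊕0⊕1⊕0⊕1⊕0⊕1⊕1⊕1⊕1⊕1⊕0⊕1⊕0⊕0⊕1 = 0
s2: b2⊕b3⊕b6⊕b7⊕b10⊕b11⊕b14⊕b15⊕b18⊕b19⊕b22⊕b23⊕b26⊕b27⊕b30⊕b31 = 0⊕0⊕1⊕0⊕0⊕0⊕0⊕1⊕0⊕1⊕0⊕0⊕0⊕0⊕1⊕1 = 1
s4: b4⊕b5⊕b6⊕b7⊕b12⊕b13⊕b14⊕b15⊕b20⊕b21⊕b22⊕b23⊕b28⊕b29⊕b30⊕b31 = 1⊕1⊕1⊕0⊕0⊕1⊕0⊕1⊕0⊕1⊕0⊕0⊕0⊕0⊕1⊕1 = 0
s8: b8⊕b9⊕b10⊕b11⊕b12⊕b13⊕b14⊕b15⊕b24⊕b25⊕b26⊕b27⊕b28⊕b29⊕b30⊕b31 = 0⊕1⊕0⊕0⊕0⊕1⊕0⊕1⊕0⊕1⊕0⊕0⊕0⊕0⊕1⊕1 = 0
s16: b16⊕b17⊕b18⊕b19⊕b20⊕b21⊕b22⊕b23⊕b24⊕b25⊕b26⊕b27⊕b28⊕b29⊕b30⊕b31 = 0⊕1⊕0⊕1⊕0⊕1⊕0⊕0⊕0⊕1⊕0⊕0⊕0⊕0⊕1⊕1 = 0
Syndrome (s16...s1) = 00010 → position 2.
Overall parity (XOR of all 32 bits, including p0): 1⊕1⊕0⊕0⊕1⊕1⊕1⊕0⊕0⊕1⊕0⊕0⊕0⊕1⊕0⊕1⊕0⊕1⊕0⊕1⊕0⊕1⊕0⊕0⊕0⊕1⊕0⊕0⊕0⊕0⊕1⊕1 = 0
Overall=0, syndrome position=2 → double-bit error detected (uncorrectable).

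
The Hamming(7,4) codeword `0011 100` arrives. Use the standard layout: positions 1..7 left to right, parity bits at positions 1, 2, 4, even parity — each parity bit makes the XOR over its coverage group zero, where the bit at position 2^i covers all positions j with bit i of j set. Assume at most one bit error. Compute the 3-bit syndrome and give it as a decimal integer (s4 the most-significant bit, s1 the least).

2

s1: b1⊕b3⊕b5⊕b7 = 0⊕1⊕1⊕0 = 0
s2: b2⊕b3⊕b6⊕b7 = 0⊕1⊕0⊕0 = 1
s4: b4⊕b5⊕b6⊕b7 = 1⊕1⊕0⊕0 = 0
Syndrome (s4...s1) = 010 → position 2.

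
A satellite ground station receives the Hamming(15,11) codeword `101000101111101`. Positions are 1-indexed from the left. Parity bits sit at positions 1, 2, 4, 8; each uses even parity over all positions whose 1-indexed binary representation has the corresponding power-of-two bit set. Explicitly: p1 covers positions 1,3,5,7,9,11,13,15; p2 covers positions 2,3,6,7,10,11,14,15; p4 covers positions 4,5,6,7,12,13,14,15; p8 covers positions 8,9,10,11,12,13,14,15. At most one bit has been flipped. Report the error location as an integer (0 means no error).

3

s1: b1⊕b3⊕b5⊕b7⊕b9⊕b11⊕b13⊕b15 = 1⊕1⊕0⊕1⊕1⊕1⊕1⊕1 = 1
s2: b2⊕b3⊕b6⊕b7⊕b10⊕b11⊕b14⊕b15 = 0⊕1⊕0⊕1⊕1⊕1⊕0⊕1 = 1
s4: b4⊕b5⊕b6⊕b7⊕b12⊕b13⊕b14⊕b15 = 0⊕0⊕0⊕1⊕1⊕1⊕0⊕1 = 0
s8: b8⊕b9⊕b10⊕b11⊕b12⊕b13⊕b14⊕b15 = 0⊕1⊕1⊕1⊕1⊕1⊕0⊕1 = 0
Syndrome (s8...s1) = 0011 → position 3.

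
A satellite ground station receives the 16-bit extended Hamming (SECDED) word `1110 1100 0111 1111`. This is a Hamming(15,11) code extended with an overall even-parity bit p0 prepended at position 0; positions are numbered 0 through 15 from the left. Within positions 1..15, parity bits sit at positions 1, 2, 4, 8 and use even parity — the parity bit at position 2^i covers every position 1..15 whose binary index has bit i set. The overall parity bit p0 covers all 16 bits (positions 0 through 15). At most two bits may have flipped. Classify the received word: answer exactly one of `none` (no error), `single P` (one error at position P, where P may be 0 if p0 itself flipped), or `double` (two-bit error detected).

s1: b1⊕b3⊕b5⊕b7⊕b9⊕b11⊕b13⊕b15 = 1⊕0⊕1⊕0⊕1⊕1⊕1⊕1 = 0
s2: b2⊕b3⊕b6⊕b7⊕b10⊕b11⊕b14⊕b15 = 1⊕0⊕0⊕0⊕1⊕1⊕1⊕1 = 1
s4: b4⊕b5⊕b6⊕b7⊕b12⊕b13⊕b14⊕b15 = 1⊕1⊕0⊕0⊕1⊕1⊕1⊕1 = 0
s8: b8⊕b9⊕b10⊕b11⊕b12⊕b13⊕b14⊕b15 = 0⊕1⊕1⊕1⊕1⊕1⊕1⊕1 = 1
Syndrome (s8...s1) = 1010 → position 10.
Overall parity (XOR of all 16 bits, including p0): 1⊕1⊕1⊕0⊕1⊕1⊕0⊕0⊕0⊕1⊕1⊕1⊕1⊕1⊕1⊕1 = 0
Overall=0, syndrome position=10 → double-bit error detected (uncorrectable).

double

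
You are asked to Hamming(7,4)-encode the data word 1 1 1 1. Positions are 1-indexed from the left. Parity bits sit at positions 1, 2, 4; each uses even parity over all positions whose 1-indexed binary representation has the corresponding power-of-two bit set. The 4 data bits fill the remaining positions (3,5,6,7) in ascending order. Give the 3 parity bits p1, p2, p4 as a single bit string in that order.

111

Place data bits at non-power-of-two positions: b3=1, b5=1, b6=1, b7=1.
p1 = XOR of data positions {3,5,7} = 1⊕1⊕1 = 1
p2 = XOR of data positions {3,6,7} = 1⊕1⊕1 = 1
p4 = XOR of data positions {5,6,7} = 1⊕1⊕1 = 1
Parity bits p1,p2,p4 = 111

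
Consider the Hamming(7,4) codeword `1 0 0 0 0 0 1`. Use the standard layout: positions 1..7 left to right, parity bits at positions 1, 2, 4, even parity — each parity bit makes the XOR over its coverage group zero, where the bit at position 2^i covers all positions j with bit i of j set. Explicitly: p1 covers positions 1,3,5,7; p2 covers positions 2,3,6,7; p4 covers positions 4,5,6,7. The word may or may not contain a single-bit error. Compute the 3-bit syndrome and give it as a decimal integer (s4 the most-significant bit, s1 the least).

6

s1: b1⊕b3⊕b5⊕b7 = 1⊕0⊕0⊕1 = 0
s2: b2⊕b3⊕b6⊕b7 = 0⊕0⊕0⊕1 = 1
s4: b4⊕b5⊕b6⊕b7 = 0⊕0⊕0⊕1 = 1
Syndrome (s4...s1) = 110 → position 6.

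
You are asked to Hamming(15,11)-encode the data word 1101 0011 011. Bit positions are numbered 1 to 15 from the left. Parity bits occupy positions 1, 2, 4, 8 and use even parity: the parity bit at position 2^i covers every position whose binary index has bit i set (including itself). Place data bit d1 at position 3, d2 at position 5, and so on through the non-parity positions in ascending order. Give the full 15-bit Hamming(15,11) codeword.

111110100011011

Place data bits at non-power-of-two positions: b3=1, b5=1, b6=0, b7=1, b9=0, b10=0, b11=1, b12=1, b13=0, b14=1, b15=1.
p1 = XOR of data positions {3,5,7,9,11,13,15} = 1⊕1⊕1⊕0⊕1⊕0⊕1 = 1
p2 = XOR of data positions {3,6,7,10,11,14,15} = 1⊕0⊕1⊕0⊕1⊕1⊕1 = 1
p4 = XOR of data positions {5,6,7,12,13,14,15} = 1⊕0⊕1⊕1⊕0⊕1⊕1 = 1
p8 = XOR of data positions {9,10,11,12,13,14,15} = 0⊕0⊕1⊕1⊕0⊕1⊕1 = 0
Codeword b1..b15 = 111110100011011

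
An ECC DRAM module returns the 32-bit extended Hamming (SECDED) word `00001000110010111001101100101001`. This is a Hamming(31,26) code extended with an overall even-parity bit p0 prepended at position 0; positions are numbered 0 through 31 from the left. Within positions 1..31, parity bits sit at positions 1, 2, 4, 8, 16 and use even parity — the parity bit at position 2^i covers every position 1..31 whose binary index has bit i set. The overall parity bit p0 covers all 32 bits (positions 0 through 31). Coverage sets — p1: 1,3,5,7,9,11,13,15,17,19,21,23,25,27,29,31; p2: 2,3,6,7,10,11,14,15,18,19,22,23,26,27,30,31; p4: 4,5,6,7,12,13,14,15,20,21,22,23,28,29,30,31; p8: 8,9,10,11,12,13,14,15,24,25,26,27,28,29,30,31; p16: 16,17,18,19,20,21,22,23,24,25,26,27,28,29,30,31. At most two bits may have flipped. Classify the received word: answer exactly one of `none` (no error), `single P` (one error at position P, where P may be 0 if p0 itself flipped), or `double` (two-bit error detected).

s1: b1⊕b3⊕b5⊕b7⊕b9⊕b11⊕b13⊕b15⊕b17⊕b19⊕b21⊕b23⊕b25⊕b27⊕b29⊕b31 = 0⊕0⊕0⊕0⊕1⊕0⊕0⊕1⊕0⊕1⊕0⊕1⊕0⊕0⊕0⊕1 = 1
s2: b2⊕b3⊕b6⊕b7⊕b10⊕b11⊕b14⊕b15⊕b18⊕b19⊕b22⊕b23⊕b26⊕b27⊕b30⊕b31 = 0⊕0⊕0⊕0⊕0⊕0⊕1⊕1⊕0⊕1⊕1⊕1⊕1⊕0⊕0⊕1 = 1
s4: b4⊕b5⊕b6⊕b7⊕b12⊕b13⊕b14⊕b15⊕b20⊕b21⊕b22⊕b23⊕b28⊕b29⊕b30⊕b31 = 1⊕0⊕0⊕0⊕1⊕0⊕1⊕1⊕1⊕0⊕1⊕1⊕1⊕0⊕0⊕1 = 1
s8: b8⊕b9⊕b10⊕b11⊕b12⊕b13⊕b14⊕b15⊕b24⊕b25⊕b26⊕b27⊕b28⊕b29⊕b30⊕b31 = 1⊕1⊕0⊕0⊕1⊕0⊕1⊕1⊕0⊕0⊕1⊕0⊕1⊕0⊕0⊕1 = 0
s16: b16⊕b17⊕b18⊕b19⊕b20⊕b21⊕b22⊕b23⊕b24⊕b25⊕b26⊕b27⊕b28⊕b29⊕b30⊕b31 = 1⊕0⊕0⊕1⊕1⊕0⊕1⊕1⊕0⊕0⊕1⊕0⊕1⊕0⊕0⊕1 = 0
Syndrome (s16...s1) = 00111 → position 7.
Overall parity (XOR of all 32 bits, including p0): 0⊕0⊕0⊕0⊕1⊕0⊕0⊕0⊕1⊕1⊕0⊕0⊕1⊕0⊕1⊕1⊕1⊕0⊕0⊕1⊕1⊕0⊕1⊕1⊕0⊕0⊕1⊕0⊕1⊕0⊕0⊕1 = 0
Overall=0, syndrome position=7 → double-bit error detected (uncorrectable).

double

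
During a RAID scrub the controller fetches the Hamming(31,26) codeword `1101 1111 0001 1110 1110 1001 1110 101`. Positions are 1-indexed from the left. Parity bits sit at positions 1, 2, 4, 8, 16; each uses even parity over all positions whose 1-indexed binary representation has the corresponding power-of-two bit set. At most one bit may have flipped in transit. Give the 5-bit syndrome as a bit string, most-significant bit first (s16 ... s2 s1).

s1: b1⊕b3⊕b5⊕b7⊕b9⊕b11⊕b13⊕b15⊕b17⊕b19⊕b21⊕b23⊕b25⊕b27⊕b29⊕b31 = 1⊕0⊕1⊕1⊕0⊕0⊕1⊕1⊕1⊕1⊕1⊕0⊕1⊕1⊕1⊕1 = 0
s2: b2⊕b3⊕b6⊕b7⊕b10⊕b11⊕b14⊕b15⊕b18⊕b19⊕b22⊕b23⊕b26⊕b27⊕b30⊕b31 = 1⊕0⊕1⊕1⊕0⊕0⊕1⊕1⊕1⊕1⊕0⊕0⊕1⊕1⊕0⊕1 = 0
s4: b4⊕b5⊕b6⊕b7⊕b12⊕b13⊕b14⊕b15⊕b20⊕b21⊕b22⊕b23⊕b28⊕b29⊕b30⊕b31 = 1⊕1⊕1⊕1⊕1⊕1⊕1⊕1⊕0⊕1⊕0⊕0⊕0⊕1⊕0⊕1 = 1
s8: b8⊕b9⊕b10⊕b11⊕b12⊕b13⊕b14⊕b15⊕b24⊕b25⊕b26⊕b27⊕b28⊕b29⊕b30⊕b31 = 1⊕0⊕0⊕0⊕1⊕1⊕1⊕1⊕1⊕1⊕1⊕1⊕0⊕1⊕0⊕1 = 1
s16: b16⊕b17⊕b18⊕b19⊕b20⊕b21⊕b22⊕b23⊕b24⊕b25⊕b26⊕b27⊕b28⊕b29⊕b30⊕b31 = 0⊕1⊕1⊕1⊕0⊕1⊕0⊕0⊕1⊕1⊕1⊕1⊕0⊕1⊕0⊕1 = 0
Syndrome (s16...s1) = 01100 → position 12.

01100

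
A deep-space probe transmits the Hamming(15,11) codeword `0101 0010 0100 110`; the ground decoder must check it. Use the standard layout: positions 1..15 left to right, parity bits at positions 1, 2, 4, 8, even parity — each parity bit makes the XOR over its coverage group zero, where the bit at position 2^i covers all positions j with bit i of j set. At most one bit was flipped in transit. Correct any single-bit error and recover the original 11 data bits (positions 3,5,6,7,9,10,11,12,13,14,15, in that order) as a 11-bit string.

00010100110

s1: b1⊕b3⊕b5⊕b7⊕b9⊕b11⊕b13⊕b15 = 0⊕0⊕0⊕1⊕0⊕0⊕1⊕0 = 0
s2: b2⊕b3⊕b6⊕b7⊕b10⊕b11⊕b14⊕b15 = 1⊕0⊕0⊕1⊕1⊕0⊕1⊕0 = 0
s4: b4⊕b5⊕b6⊕b7⊕b12⊕b13⊕b14⊕b15 = 1⊕0⊕0⊕1⊕0⊕1⊕1⊕0 = 0
s8: b8⊕b9⊕b10⊕b11⊕b12⊕b13⊕b14⊕b15 = 0⊕0⊕1⊕0⊕0⊕1⊕1⊕0 = 1
Syndrome (s8...s1) = 1000 → position 8.
Flip bit 8: corrected codeword = 010100110100110
Data bits at positions 3,5,6,7,9,10,11,12,13,14,15: 00010100110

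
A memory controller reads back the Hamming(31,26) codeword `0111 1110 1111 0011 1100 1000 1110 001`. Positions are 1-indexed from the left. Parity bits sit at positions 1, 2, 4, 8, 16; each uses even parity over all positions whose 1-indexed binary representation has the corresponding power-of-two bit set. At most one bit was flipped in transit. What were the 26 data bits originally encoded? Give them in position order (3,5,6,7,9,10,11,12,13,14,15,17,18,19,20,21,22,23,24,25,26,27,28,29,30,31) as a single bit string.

11111101001110010001110001

s1: b1⊕b3⊕b5⊕b7⊕b9⊕b11⊕b13⊕b15⊕b17⊕b19⊕b21⊕b23⊕b25⊕b27⊕b29⊕b31 = 0⊕1⊕1⊕1⊕1⊕1⊕0⊕1⊕1⊕0⊕1⊕0⊕1⊕1⊕0⊕1 = 1
s2: b2⊕b3⊕b6⊕b7⊕b10⊕b11⊕b14⊕b15⊕b18⊕b19⊕b22⊕b23⊕b26⊕b27⊕b30⊕b31 = 1⊕1⊕1⊕1⊕1⊕1⊕0⊕1⊕1⊕0⊕0⊕0⊕1⊕1⊕0⊕1 = 1
s4: b4⊕b5⊕b6⊕b7⊕b12⊕b13⊕b14⊕b15⊕b20⊕b21⊕b22⊕b23⊕b28⊕b29⊕b30⊕b31 = 1⊕1⊕1⊕1⊕1⊕0⊕0⊕1⊕0⊕1⊕0⊕0⊕0⊕0⊕0⊕1 = 0
s8: b8⊕b9⊕b10⊕b11⊕b12⊕b13⊕b14⊕b15⊕b24⊕b25⊕b26⊕b27⊕b28⊕b29⊕b30⊕b31 = 0⊕1⊕1⊕1⊕1⊕0⊕0⊕1⊕0⊕1⊕1⊕1⊕0⊕0⊕0⊕1 = 1
s16: b16⊕b17⊕b18⊕b19⊕b20⊕b21⊕b22⊕b23⊕b24⊕b25⊕b26⊕b27⊕b28⊕b29⊕b30⊕b31 = 1⊕1⊕1⊕0⊕0⊕1⊕0⊕0⊕0⊕1⊕1⊕1⊕0⊕0⊕0⊕1 = 0
Syndrome (s16...s1) = 01011 → position 11.
Flip bit 11: corrected codeword = 0111111011010011110010001110001
Data bits at positions 3,5,6,7,9,10,11,12,13,14,15,17,18,19,20,21,22,23,24,25,26,27,28,29,30,31: 11111101001110010001110001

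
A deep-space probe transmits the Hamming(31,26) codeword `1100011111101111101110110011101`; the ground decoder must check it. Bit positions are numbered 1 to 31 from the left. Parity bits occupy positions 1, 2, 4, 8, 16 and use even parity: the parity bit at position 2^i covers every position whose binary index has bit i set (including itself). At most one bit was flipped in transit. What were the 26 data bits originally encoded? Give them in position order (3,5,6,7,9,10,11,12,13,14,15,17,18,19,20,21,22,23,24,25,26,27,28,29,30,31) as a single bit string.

s1: b1⊕b3⊕b5⊕b7⊕b9⊕b11⊕b13⊕b15⊕b17⊕b19⊕b21⊕b23⊕b25⊕b27⊕b29⊕b31 = 1⊕0⊕0⊕1⊕1⊕1⊕1⊕1⊕1⊕1⊕1⊕1⊕0⊕1⊕1⊕1 = 1
s2: b2⊕b3⊕b6⊕b7⊕b10⊕b11⊕b14⊕b15⊕b18⊕b19⊕b22⊕b23⊕b26⊕b27⊕b30⊕b31 = 1⊕0⊕1⊕1⊕1⊕1⊕1⊕1⊕0⊕1⊕0⊕1⊕0⊕1⊕0⊕1 = 1
s4: b4⊕b5⊕b6⊕b7⊕b12⊕b13⊕b14⊕b15⊕b20⊕b21⊕b22⊕b23⊕b28⊕b29⊕b30⊕b31 = 0⊕0⊕1⊕1⊕0⊕1⊕1⊕1⊕1⊕1⊕0⊕1⊕1⊕1⊕0⊕1 = 1
s8: b8⊕b9⊕b10⊕b11⊕b12⊕b13⊕b14⊕b15⊕b24⊕b25⊕b26⊕b27⊕b28⊕b29⊕b30⊕b31 = 1⊕1⊕1⊕1⊕0⊕1⊕1⊕1⊕1⊕0⊕0⊕1⊕1⊕1⊕0⊕1 = 0
s16: b16⊕b17⊕b18⊕b19⊕b20⊕b21⊕b22⊕b23⊕b24⊕b25⊕b26⊕b27⊕b28⊕b29⊕b30⊕b31 = 1⊕1⊕0⊕1⊕1⊕1⊕0⊕1⊕1⊕0⊕0⊕1⊕1⊕1⊕0⊕1 = 1
Syndrome (s16...s1) = 10111 → position 23.
Flip bit 23: corrected codeword = 1100011111101111101110010011101
Data bits at positions 3,5,6,7,9,10,11,12,13,14,15,17,18,19,20,21,22,23,24,25,26,27,28,29,30,31: 00111110111101110010011101

00111110111101110010011101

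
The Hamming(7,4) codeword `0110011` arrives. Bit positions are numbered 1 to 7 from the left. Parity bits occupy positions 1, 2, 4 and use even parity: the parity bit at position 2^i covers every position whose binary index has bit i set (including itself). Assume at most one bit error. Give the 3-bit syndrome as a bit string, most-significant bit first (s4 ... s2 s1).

s1: b1⊕b3⊕b5⊕b7 = 0⊕1⊕0⊕1 = 0
s2: b2⊕b3⊕b6⊕b7 = 1⊕1⊕1⊕1 = 0
s4: b4⊕b5⊕b6⊕b7 = 0⊕0⊕1⊕1 = 0
Syndrome (s4...s1) = 000 → position 0 (no error).

000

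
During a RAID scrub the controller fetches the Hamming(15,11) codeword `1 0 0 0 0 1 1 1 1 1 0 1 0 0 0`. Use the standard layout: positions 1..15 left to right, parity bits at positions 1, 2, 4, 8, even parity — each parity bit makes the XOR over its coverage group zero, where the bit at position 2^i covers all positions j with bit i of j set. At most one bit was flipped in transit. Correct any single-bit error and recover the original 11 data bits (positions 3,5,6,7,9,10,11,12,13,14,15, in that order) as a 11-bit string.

00101101000

s1: b1⊕b3⊕b5⊕b7⊕b9⊕b11⊕b13⊕b15 = 1⊕0⊕0⊕1⊕1⊕0⊕0⊕0 = 1
s2: b2⊕b3⊕b6⊕b7⊕b10⊕b11⊕b14⊕b15 = 0⊕0⊕1⊕1⊕1⊕0⊕0⊕0 = 1
s4: b4⊕b5⊕b6⊕b7⊕b12⊕b13⊕b14⊕b15 = 0⊕0⊕1⊕1⊕1⊕0⊕0⊕0 = 1
s8: b8⊕b9⊕b10⊕b11⊕b12⊕b13⊕b14⊕b15 = 1⊕1⊕1⊕0⊕1⊕0⊕0⊕0 = 0
Syndrome (s8...s1) = 0111 → position 7.
Flip bit 7: corrected codeword = 100001011101000
Data bits at positions 3,5,6,7,9,10,11,12,13,14,15: 00101101000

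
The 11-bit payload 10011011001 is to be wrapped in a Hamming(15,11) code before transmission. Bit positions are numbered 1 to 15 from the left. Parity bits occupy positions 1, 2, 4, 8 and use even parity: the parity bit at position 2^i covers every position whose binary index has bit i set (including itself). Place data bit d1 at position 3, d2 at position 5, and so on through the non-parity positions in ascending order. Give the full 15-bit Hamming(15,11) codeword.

Place data bits at non-power-of-two positions: b3=1, b5=0, b6=0, b7=1, b9=1, b10=0, b11=1, b12=1, b13=0, b14=0, b15=1.
p1 = XOR of data positions {3,5,7,9,11,13,15} = 1⊕0⊕1⊕1⊕1⊕0⊕1 = 1
p2 = XOR of data positions {3,6,7,10,11,14,15} = 1⊕0⊕1⊕0⊕1⊕0⊕1 = 0
p4 = XOR of data positions {5,6,7,12,13,14,15} = 0⊕0⊕1⊕1⊕0⊕0⊕1 = 1
p8 = XOR of data positions {9,10,11,12,13,14,15} = 1⊕0⊕1⊕1⊕0⊕0⊕1 = 0
Codeword b1..b15 = 101100101011001

101100101011001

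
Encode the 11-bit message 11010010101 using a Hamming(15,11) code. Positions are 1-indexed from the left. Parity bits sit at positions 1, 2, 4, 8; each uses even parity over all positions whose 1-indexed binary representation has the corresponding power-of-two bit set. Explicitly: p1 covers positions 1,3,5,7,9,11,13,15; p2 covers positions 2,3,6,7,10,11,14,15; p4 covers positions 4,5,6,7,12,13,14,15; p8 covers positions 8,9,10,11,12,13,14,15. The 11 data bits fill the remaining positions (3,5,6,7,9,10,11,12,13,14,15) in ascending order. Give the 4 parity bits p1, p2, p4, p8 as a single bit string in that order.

0001

Place data bits at non-power-of-two positions: b3=1, b5=1, b6=0, b7=1, b9=0, b10=0, b11=1, b12=0, b13=1, b14=0, b15=1.
p1 = XOR of data positions {3,5,7,9,11,13,15} = 1⊕1⊕1⊕0⊕1⊕1⊕1 = 0
p2 = XOR of data positions {3,6,7,10,11,14,15} = 1⊕0⊕1⊕0⊕1⊕0⊕1 = 0
p4 = XOR of data positions {5,6,7,12,13,14,15} = 1⊕0⊕1⊕0⊕1⊕0⊕1 = 0
p8 = XOR of data positions {9,10,11,12,13,14,15} = 0⊕0⊕1⊕0⊕1⊕0⊕1 = 1
Parity bits p1,p2,p4,p8 = 0001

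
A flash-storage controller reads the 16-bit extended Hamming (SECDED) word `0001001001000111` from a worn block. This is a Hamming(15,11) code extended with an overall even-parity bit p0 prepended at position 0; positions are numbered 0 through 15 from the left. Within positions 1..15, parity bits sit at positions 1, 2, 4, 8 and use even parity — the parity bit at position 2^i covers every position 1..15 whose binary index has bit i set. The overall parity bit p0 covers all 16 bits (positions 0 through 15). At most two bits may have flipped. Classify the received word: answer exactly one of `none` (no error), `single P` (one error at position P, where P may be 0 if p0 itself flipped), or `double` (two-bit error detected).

none

s1: b1⊕b3⊕b5⊕b7⊕b9⊕b11⊕b13⊕b15 = 0⊕1⊕0⊕0⊕1⊕0⊕1⊕1 = 0
s2: b2⊕b3⊕b6⊕b7⊕b10⊕b11⊕b14⊕b15 = 0⊕1⊕1⊕0⊕0⊕0⊕1⊕1 = 0
s4: b4⊕b5⊕b6⊕b7⊕b12⊕b13⊕b14⊕b15 = 0⊕0⊕1⊕0⊕0⊕1⊕1⊕1 = 0
s8: b8⊕b9⊕b10⊕b11⊕b12⊕b13⊕b14⊕b15 = 0⊕1⊕0⊕0⊕0⊕1⊕1⊕1 = 0
Syndrome (s8...s1) = 0000 → position 0 (no error).
Overall parity (XOR of all 16 bits, including p0): 0⊕0⊕0⊕1⊕0⊕0⊕1⊕0⊕0⊕1⊕0⊕0⊕0⊕1⊕1⊕1 = 0
Overall=0, syndrome position=0 → no error.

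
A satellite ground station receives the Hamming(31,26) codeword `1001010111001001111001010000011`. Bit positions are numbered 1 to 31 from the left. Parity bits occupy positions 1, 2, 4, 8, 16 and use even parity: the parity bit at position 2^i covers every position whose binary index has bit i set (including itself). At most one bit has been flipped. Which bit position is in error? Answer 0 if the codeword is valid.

10

s1: b1⊕b3⊕b5⊕b7⊕b9⊕b11⊕b13⊕b15⊕b17⊕b19⊕b21⊕b23⊕b25⊕b27⊕b29⊕b31 = 1⊕0⊕0⊕0⊕1⊕0⊕1⊕0⊕1⊕1⊕0⊕0⊕0⊕0⊕0⊕1 = 0
s2: b2⊕b3⊕b6⊕b7⊕b10⊕b11⊕b14⊕b15⊕b18⊕b19⊕b22⊕b23⊕b26⊕b27⊕b30⊕b31 = 0⊕0⊕1⊕0⊕1⊕0⊕0⊕0⊕1⊕1⊕1⊕0⊕0⊕0⊕1⊕1 = 1
s4: b4⊕b5⊕b6⊕b7⊕b12⊕b13⊕b14⊕b15⊕b20⊕b21⊕b22⊕b23⊕b28⊕b29⊕b30⊕b31 = 1⊕0⊕1⊕0⊕0⊕1⊕0⊕0⊕0⊕0⊕1⊕0⊕0⊕0⊕1⊕1 = 0
s8: b8⊕b9⊕b10⊕b11⊕b12⊕b13⊕b14⊕b15⊕b24⊕b25⊕b26⊕b27⊕b28⊕b29⊕b30⊕b31 = 1⊕1⊕1⊕0⊕0⊕1⊕0⊕0⊕1⊕0⊕0⊕0⊕0⊕0⊕1⊕1 = 1
s16: b16⊕b17⊕b18⊕b19⊕b20⊕b21⊕b22⊕b23⊕b24⊕b25⊕b26⊕b27⊕b28⊕b29⊕b30⊕b31 = 1⊕1⊕1⊕1⊕0⊕0⊕1⊕0⊕1⊕0⊕0⊕0⊕0⊕0⊕1⊕1 = 0
Syndrome (s16...s1) = 01010 → position 10.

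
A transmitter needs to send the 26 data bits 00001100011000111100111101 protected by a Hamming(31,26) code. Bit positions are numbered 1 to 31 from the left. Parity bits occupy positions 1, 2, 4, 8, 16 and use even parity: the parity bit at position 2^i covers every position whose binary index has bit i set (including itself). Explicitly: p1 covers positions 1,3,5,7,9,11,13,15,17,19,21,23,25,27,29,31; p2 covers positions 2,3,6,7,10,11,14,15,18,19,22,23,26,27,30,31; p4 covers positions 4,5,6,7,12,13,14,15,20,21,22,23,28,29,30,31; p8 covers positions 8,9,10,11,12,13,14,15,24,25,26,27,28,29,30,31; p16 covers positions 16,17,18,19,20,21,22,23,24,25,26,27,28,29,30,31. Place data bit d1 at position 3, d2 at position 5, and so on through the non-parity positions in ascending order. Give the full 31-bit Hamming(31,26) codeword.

Place data bits at non-power-of-two positions: b3=0, b5=0, b6=0, b7=0, b9=1, b10=1, b11=0, b12=0, b13=0, b14=1, b15=1, b17=0, b18=0, b19=0, b20=1, b21=1, b22=1, b23=1, b24=0, b25=0, b26=1, b27=1, b28=1, b29=1, b30=0, b31=1.
p1 = XOR of data positions {3,5,7,9,11,13,15,17,19,21,23,25,27,29,31} = 0⊕0⊕0⊕1⊕0⊕0⊕1⊕0⊕0⊕1⊕1⊕0⊕1⊕1⊕1 = 1
p2 = XOR of data positions {3,6,7,10,11,14,15,18,19,22,23,26,27,30,31} = 0⊕0⊕0⊕1⊕0⊕1⊕1⊕0⊕0⊕1⊕1⊕1⊕1⊕0⊕1 = 0
p4 = XOR of data positions {5,6,7,12,13,14,15,20,21,22,23,28,29,30,31} = 0⊕0⊕0⊕0⊕0⊕1⊕1⊕1⊕1⊕1⊕1⊕1⊕1⊕0⊕1 = 1
p8 = XOR of data positions {9,10,11,12,13,14,15,24,25,26,27,28,29,30,31} = 1⊕1⊕0⊕0⊕0⊕1⊕1⊕0⊕0⊕1⊕1⊕1⊕1⊕0⊕1 = 1
p16 = XOR of data positions {17,18,19,20,21,22,23,24,25,26,27,28,29,30,31} = 0⊕0⊕0⊕1⊕1⊕1⊕1⊕0⊕0⊕1⊕1⊕1⊕1⊕0⊕1 = 1
Codeword b1..b31 = 1001000111000111000111100111101

1001000111000111000111100111101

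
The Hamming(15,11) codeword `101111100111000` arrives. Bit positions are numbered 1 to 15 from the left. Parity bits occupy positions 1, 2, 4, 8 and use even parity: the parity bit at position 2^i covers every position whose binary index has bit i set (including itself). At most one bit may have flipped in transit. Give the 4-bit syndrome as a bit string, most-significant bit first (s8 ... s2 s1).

1111

s1: b1⊕b3⊕b5⊕b7⊕b9⊕b11⊕b13⊕b15 = 1⊕1⊕1⊕1⊕0⊕1⊕0⊕0 = 1
s2: b2⊕b3⊕b6⊕b7⊕b10⊕b11⊕b14⊕b15 = 0⊕1⊕1⊕1⊕1⊕1⊕0⊕0 = 1
s4: b4⊕b5⊕b6⊕b7⊕b12⊕b13⊕b14⊕b15 = 1⊕1⊕1⊕1⊕1⊕0⊕0⊕0 = 1
s8: b8⊕b9⊕b10⊕b11⊕b12⊕b13⊕b14⊕b15 = 0⊕0⊕1⊕1⊕1⊕0⊕0⊕0 = 1
Syndrome (s8...s1) = 1111 → position 15.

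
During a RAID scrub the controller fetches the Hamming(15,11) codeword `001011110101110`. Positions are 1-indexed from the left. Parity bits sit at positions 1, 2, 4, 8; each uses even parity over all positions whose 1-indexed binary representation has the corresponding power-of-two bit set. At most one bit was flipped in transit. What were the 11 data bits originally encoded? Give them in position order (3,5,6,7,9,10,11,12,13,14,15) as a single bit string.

11110001110

s1: b1⊕b3⊕b5⊕b7⊕b9⊕b11⊕b13⊕b15 = 0⊕1⊕1⊕1⊕0⊕0⊕1⊕0 = 0
s2: b2⊕b3⊕b6⊕b7⊕b10⊕b11⊕b14⊕b15 = 0⊕1⊕1⊕1⊕1⊕0⊕1⊕0 = 1
s4: b4⊕b5⊕b6⊕b7⊕b12⊕b13⊕b14⊕b15 = 0⊕1⊕1⊕1⊕1⊕1⊕1⊕0 = 0
s8: b8⊕b9⊕b10⊕b11⊕b12⊕b13⊕b14⊕b15 = 1⊕0⊕1⊕0⊕1⊕1⊕1⊕0 = 1
Syndrome (s8...s1) = 1010 → position 10.
Flip bit 10: corrected codeword = 001011110001110
Data bits at positions 3,5,6,7,9,10,11,12,13,14,15: 11110001110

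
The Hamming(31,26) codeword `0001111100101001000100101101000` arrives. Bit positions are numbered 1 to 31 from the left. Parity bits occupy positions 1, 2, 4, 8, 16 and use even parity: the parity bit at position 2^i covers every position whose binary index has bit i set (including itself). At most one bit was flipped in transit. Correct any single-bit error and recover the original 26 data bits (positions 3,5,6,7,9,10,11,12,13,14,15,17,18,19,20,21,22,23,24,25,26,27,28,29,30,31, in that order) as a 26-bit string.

01110010100000100101101000

s1: b1⊕b3⊕b5⊕b7⊕b9⊕b11⊕b13⊕b15⊕b17⊕b19⊕b21⊕b23⊕b25⊕b27⊕b29⊕b31 = 0⊕0⊕1⊕1⊕0⊕1⊕1⊕0⊕0⊕0⊕0⊕1⊕1⊕0⊕0⊕0 = 0
s2: b2⊕b3⊕b6⊕b7⊕b10⊕b11⊕b14⊕b15⊕b18⊕b19⊕b22⊕b23⊕b26⊕b27⊕b30⊕b31 = 0⊕0⊕1⊕1⊕0⊕1⊕0⊕0⊕0⊕0⊕0⊕1⊕1⊕0⊕0⊕0 = 1
s4: b4⊕b5⊕b6⊕b7⊕b12⊕b13⊕b14⊕b15⊕b20⊕b21⊕b22⊕b23⊕b28⊕b29⊕b30⊕b31 = 1⊕1⊕1⊕1⊕0⊕1⊕0⊕0⊕1⊕0⊕0⊕1⊕1⊕0⊕0⊕0 = 0
s8: b8⊕b9⊕b10⊕b11⊕b12⊕b13⊕b14⊕b15⊕b24⊕b25⊕b26⊕b27⊕b28⊕b29⊕b30⊕b31 = 1⊕0⊕0⊕1⊕0⊕1⊕0⊕0⊕0⊕1⊕1⊕0⊕1⊕0⊕0⊕0 = 0
s16: b16⊕b17⊕b18⊕b19⊕b20⊕b21⊕b22⊕b23⊕b24⊕b25⊕b26⊕b27⊕b28⊕b29⊕b30⊕b31 = 1⊕0⊕0⊕0⊕1⊕0⊕0⊕1⊕0⊕1⊕1⊕0⊕1⊕0⊕0⊕0 = 0
Syndrome (s16...s1) = 00010 → position 2.
Flip bit 2: corrected codeword = 0101111100101001000100101101000
Data bits at positions 3,5,6,7,9,10,11,12,13,14,15,17,18,19,20,21,22,23,24,25,26,27,28,29,30,31: 01110010100000100101101000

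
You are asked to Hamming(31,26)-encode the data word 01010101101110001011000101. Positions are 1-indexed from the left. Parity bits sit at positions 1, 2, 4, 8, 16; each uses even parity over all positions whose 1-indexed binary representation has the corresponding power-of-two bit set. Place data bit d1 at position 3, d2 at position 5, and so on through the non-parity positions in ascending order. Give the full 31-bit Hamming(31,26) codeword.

0000101001011011110001011000101

Place data bits at non-power-of-two positions: b3=0, b5=1, b6=0, b7=1, b9=0, b10=1, b11=0, b12=1, b13=1, b14=0, b15=1, b17=1, b18=1, b19=0, b20=0, b21=0, b22=1, b23=0, b24=1, b25=1, b26=0, b27=0, b28=0, b29=1, b30=0, b31=1.
p1 = XOR of data positions {3,5,7,9,11,13,15,17,19,21,23,25,27,29,31} = 0⊕1⊕1⊕0⊕0⊕1⊕1⊕1⊕0⊕0⊕0⊕1⊕0⊕1⊕1 = 0
p2 = XOR of data positions {3,6,7,10,11,14,15,18,19,22,23,26,27,30,31} = 0⊕0⊕1⊕1⊕0⊕0⊕1⊕1⊕0⊕1⊕0⊕0⊕0⊕0⊕1 = 0
p4 = XOR of data positions {5,6,7,12,13,14,15,20,21,22,23,28,29,30,31} = 1⊕0⊕1⊕1⊕1⊕0⊕1⊕0⊕0⊕1⊕0⊕0⊕1⊕0⊕1 = 0
p8 = XOR of data positions {9,10,11,12,13,14,15,24,25,26,27,28,29,30,31} = 0⊕1⊕0⊕1⊕1⊕0⊕1⊕1⊕1⊕0⊕0⊕0⊕1⊕0⊕1 = 0
p16 = XOR of data positions {17,18,19,20,21,22,23,24,25,26,27,28,29,30,31} = 1⊕1⊕0⊕0⊕0⊕1⊕0⊕1⊕1⊕0⊕0⊕0⊕1⊕0⊕1 = 1
Codeword b1..b31 = 0000101001011011110001011000101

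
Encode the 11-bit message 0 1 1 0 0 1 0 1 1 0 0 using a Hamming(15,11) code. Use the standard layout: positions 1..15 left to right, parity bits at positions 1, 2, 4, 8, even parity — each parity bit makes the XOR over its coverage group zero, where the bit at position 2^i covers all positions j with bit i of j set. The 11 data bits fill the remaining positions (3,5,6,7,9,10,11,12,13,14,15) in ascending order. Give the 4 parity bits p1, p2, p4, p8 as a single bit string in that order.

Place data bits at non-power-of-two positions: b3=0, b5=1, b6=1, b7=0, b9=0, b10=1, b11=0, b12=1, b13=1, b14=0, b15=0.
p1 = XOR of data positions {3,5,7,9,11,13,15} = 0⊕1⊕0⊕0⊕0⊕1⊕0 = 0
p2 = XOR of data positions {3,6,7,10,11,14,15} = 0⊕1⊕0⊕1⊕0⊕0⊕0 = 0
p4 = XOR of data positions {5,6,7,12,13,14,15} = 1⊕1⊕0⊕1⊕1⊕0⊕0 = 0
p8 = XOR of data positions {9,10,11,12,13,14,15} = 0⊕1⊕0⊕1⊕1⊕0⊕0 = 1
Parity bits p1,p2,p4,p8 = 0001

0001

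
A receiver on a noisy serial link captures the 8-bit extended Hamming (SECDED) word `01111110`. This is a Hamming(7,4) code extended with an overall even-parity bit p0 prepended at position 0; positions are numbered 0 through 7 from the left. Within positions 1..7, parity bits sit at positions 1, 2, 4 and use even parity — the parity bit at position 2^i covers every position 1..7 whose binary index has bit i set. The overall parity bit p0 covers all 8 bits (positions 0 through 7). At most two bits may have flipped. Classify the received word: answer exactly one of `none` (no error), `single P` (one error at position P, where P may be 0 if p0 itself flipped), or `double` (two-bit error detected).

s1: b1⊕b3⊕b5⊕b7 = 1⊕1⊕1⊕0 = 1
s2: b2⊕b3⊕b6⊕b7 = 1⊕1⊕1⊕0 = 1
s4: b4⊕b5⊕b6⊕b7 = 1⊕1⊕1⊕0 = 1
Syndrome (s4...s1) = 111 → position 7.
Overall parity (XOR of all 8 bits, including p0): 0⊕1⊕1⊕1⊕1⊕1⊕1⊕0 = 0
Overall=0, syndrome position=7 → double-bit error detected (uncorrectable).

double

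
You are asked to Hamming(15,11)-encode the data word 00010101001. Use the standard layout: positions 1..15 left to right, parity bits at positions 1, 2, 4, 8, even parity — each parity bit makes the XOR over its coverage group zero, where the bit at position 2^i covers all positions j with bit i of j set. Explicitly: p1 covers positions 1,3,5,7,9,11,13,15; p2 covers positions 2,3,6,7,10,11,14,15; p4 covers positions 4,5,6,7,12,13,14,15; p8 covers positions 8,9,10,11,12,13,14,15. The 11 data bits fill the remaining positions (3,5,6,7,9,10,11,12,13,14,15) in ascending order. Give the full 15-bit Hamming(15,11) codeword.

Place data bits at non-power-of-two positions: b3=0, b5=0, b6=0, b7=1, b9=0, b10=1, b11=0, b12=1, b13=0, b14=0, b15=1.
p1 = XOR of data positions {3,5,7,9,11,13,15} = 0⊕0⊕1⊕0⊕0⊕0⊕1 = 0
p2 = XOR of data positions {3,6,7,10,11,14,15} = 0⊕0⊕1⊕1⊕0⊕0⊕1 = 1
p4 = XOR of data positions {5,6,7,12,13,14,15} = 0⊕0⊕1⊕1⊕0⊕0⊕1 = 1
p8 = XOR of data positions {9,10,11,12,13,14,15} = 0⊕1⊕0⊕1⊕0⊕0⊕1 = 1
Codeword b1..b15 = 010100110101001

010100110101001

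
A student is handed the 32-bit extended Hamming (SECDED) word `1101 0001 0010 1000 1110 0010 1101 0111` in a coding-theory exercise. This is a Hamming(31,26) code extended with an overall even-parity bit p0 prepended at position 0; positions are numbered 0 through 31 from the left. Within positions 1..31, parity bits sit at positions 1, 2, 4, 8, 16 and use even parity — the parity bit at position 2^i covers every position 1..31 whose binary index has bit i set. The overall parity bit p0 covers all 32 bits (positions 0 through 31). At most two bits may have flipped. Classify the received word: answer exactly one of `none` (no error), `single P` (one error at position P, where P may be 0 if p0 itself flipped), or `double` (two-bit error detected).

none

s1: b1⊕b3⊕b5⊕b7⊕b9⊕b11⊕b13⊕b15⊕b17⊕b19⊕b21⊕b23⊕b25⊕b27⊕b29⊕b31 = 1⊕1⊕0⊕1⊕0⊕0⊕0⊕0⊕1⊕0⊕0⊕0⊕1⊕1⊕1⊕1 = 0
s2: b2⊕b3⊕b6⊕b7⊕b10⊕b11⊕b14⊕b15⊕b18⊕b19⊕b22⊕b23⊕b26⊕b27⊕b30⊕b31 = 0⊕1⊕0⊕1⊕1⊕0⊕0⊕0⊕1⊕0⊕1⊕0⊕0⊕1⊕1⊕1 = 0
s4: b4⊕b5⊕b6⊕b7⊕b12⊕b13⊕b14⊕b15⊕b20⊕b21⊕b22⊕b23⊕b28⊕b29⊕b30⊕b31 = 0⊕0⊕0⊕1⊕1⊕0⊕0⊕0⊕0⊕0⊕1⊕0⊕0⊕1⊕1⊕1 = 0
s8: b8⊕b9⊕b10⊕b11⊕b12⊕b13⊕b14⊕b15⊕b24⊕b25⊕b26⊕b27⊕b28⊕b29⊕b30⊕b31 = 0⊕0⊕1⊕0⊕1⊕0⊕0⊕0⊕1⊕1⊕0⊕1⊕0⊕1⊕1⊕1 = 0
s16: b16⊕b17⊕b18⊕b19⊕b20⊕b21⊕b22⊕b23⊕b24⊕b25⊕b26⊕b27⊕b28⊕b29⊕b30⊕b31 = 1⊕1⊕1⊕0⊕0⊕0⊕1⊕0⊕1⊕1⊕0⊕1⊕0⊕1⊕1⊕1 = 0
Syndrome (s16...s1) = 00000 → position 0 (no error).
Overall parity (XOR of all 32 bits, including p0): 1⊕1⊕0⊕1⊕0⊕0⊕0⊕1⊕0⊕0⊕1⊕0⊕1⊕0⊕0⊕0⊕1⊕1⊕1⊕0⊕0⊕0⊕1⊕0⊕1⊕1⊕0⊕1⊕0⊕1⊕1⊕1 = 0
Overall=0, syndrome position=0 → no error.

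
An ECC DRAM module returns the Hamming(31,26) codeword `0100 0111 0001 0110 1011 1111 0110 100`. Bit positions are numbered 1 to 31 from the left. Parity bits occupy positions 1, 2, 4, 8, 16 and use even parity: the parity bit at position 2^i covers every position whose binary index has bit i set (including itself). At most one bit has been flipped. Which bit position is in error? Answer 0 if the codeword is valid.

0

s1: b1⊕b3⊕b5⊕b7⊕b9⊕b11⊕b13⊕b15⊕b17⊕b19⊕b21⊕b23⊕b25⊕b27⊕b29⊕b31 = 0⊕0⊕0⊕1⊕0⊕0⊕0⊕1⊕1⊕1⊕1⊕1⊕0⊕1⊕1⊕0 = 0
s2: b2⊕b3⊕b6⊕b7⊕b10⊕b11⊕b14⊕b15⊕b18⊕b19⊕b22⊕b23⊕b26⊕b27⊕b30⊕b31 = 1⊕0⊕1⊕1⊕0⊕0⊕1⊕1⊕0⊕1⊕1⊕1⊕1⊕1⊕0⊕0 = 0
s4: b4⊕b5⊕b6⊕b7⊕b12⊕b13⊕b14⊕b15⊕b20⊕b21⊕b22⊕b23⊕b28⊕b29⊕b30⊕b31 = 0⊕0⊕1⊕1⊕1⊕0⊕1⊕1⊕1⊕1⊕1⊕1⊕0⊕1⊕0⊕0 = 0
s8: b8⊕b9⊕b10⊕b11⊕b12⊕b13⊕b14⊕b15⊕b24⊕b25⊕b26⊕b27⊕b28⊕b29⊕b30⊕b31 = 1⊕0⊕0⊕0⊕1⊕0⊕1⊕1⊕1⊕0⊕1⊕1⊕0⊕1⊕0⊕0 = 0
s16: b16⊕b17⊕b18⊕b19⊕b20⊕b21⊕b22⊕b23⊕b24⊕b25⊕b26⊕b27⊕b28⊕b29⊕b30⊕b31 = 0⊕1⊕0⊕1⊕1⊕1⊕1⊕1⊕1⊕0⊕1⊕1⊕0⊕1⊕0⊕0 = 0
Syndrome (s16...s1) = 00000 → position 0 (no error).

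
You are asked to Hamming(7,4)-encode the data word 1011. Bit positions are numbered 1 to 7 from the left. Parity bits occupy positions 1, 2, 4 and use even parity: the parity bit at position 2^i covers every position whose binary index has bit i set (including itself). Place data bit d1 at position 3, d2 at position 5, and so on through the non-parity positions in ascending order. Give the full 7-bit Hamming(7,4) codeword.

Place data bits at non-power-of-two positions: b3=1, b5=0, b6=1, b7=1.
p1 = XOR of data positions {3,5,7} = 1⊕0⊕1 = 0
p2 = XOR of data positions {3,6,7} = 1⊕1⊕1 = 1
p4 = XOR of data positions {5,6,7} = 0⊕1⊕1 = 0
Codeword b1..b7 = 0110011

0110011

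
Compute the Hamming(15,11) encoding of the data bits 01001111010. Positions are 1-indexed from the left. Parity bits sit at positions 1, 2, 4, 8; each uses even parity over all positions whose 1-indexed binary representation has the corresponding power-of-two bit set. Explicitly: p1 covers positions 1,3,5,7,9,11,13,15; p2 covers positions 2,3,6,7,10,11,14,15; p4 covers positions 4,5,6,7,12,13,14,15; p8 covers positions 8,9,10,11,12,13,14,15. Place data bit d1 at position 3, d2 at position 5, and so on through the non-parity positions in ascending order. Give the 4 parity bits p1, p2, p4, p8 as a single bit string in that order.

1111

Place data bits at non-power-of-two positions: b3=0, b5=1, b6=0, b7=0, b9=1, b10=1, b11=1, b12=1, b13=0, b14=1, b15=0.
p1 = XOR of data positions {3,5,7,9,11,13,15} = 0⊕1⊕0⊕1⊕1⊕0⊕0 = 1
p2 = XOR of data positions {3,6,7,10,11,14,15} = 0⊕0⊕0⊕1⊕1⊕1⊕0 = 1
p4 = XOR of data positions {5,6,7,12,13,14,15} = 1⊕0⊕0⊕1⊕0⊕1⊕0 = 1
p8 = XOR of data positions {9,10,11,12,13,14,15} = 1⊕1⊕1⊕1⊕0⊕1⊕0 = 1
Parity bits p1,p2,p4,p8 = 1111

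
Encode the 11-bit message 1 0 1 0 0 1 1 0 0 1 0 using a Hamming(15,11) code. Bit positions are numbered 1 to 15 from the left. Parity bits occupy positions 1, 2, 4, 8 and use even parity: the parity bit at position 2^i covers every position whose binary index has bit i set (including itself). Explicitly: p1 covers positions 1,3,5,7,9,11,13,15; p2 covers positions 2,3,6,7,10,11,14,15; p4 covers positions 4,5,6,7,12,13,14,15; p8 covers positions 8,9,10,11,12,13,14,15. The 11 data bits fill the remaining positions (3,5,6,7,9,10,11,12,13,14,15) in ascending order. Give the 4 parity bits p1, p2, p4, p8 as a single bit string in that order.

Place data bits at non-power-of-two positions: b3=1, b5=0, b6=1, b7=0, b9=0, b10=1, b11=1, b12=0, b13=0, b14=1, b15=0.
p1 = XOR of data positions {3,5,7,9,11,13,15} = 1⊕0⊕0⊕0⊕1⊕0⊕0 = 0
p2 = XOR of data positions {3,6,7,10,11,14,15} = 1⊕1⊕0⊕1⊕1⊕1⊕0 = 1
p4 = XOR of data positions {5,6,7,12,13,14,15} = 0⊕1⊕0⊕0⊕0⊕1⊕0 = 0
p8 = XOR of data positions {9,10,11,12,13,14,15} = 0⊕1⊕1⊕0⊕0⊕1⊕0 = 1
Parity bits p1,p2,p4,p8 = 0101

0101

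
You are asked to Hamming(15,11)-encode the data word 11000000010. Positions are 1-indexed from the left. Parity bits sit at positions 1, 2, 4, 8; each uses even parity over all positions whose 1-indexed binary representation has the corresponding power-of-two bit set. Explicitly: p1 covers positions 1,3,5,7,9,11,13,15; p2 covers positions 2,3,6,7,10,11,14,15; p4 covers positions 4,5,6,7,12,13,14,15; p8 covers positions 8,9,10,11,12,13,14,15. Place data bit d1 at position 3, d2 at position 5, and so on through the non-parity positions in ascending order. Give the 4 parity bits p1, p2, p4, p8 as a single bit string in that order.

0001

Place data bits at non-power-of-two positions: b3=1, b5=1, b6=0, b7=0, b9=0, b10=0, b11=0, b12=0, b13=0, b14=1, b15=0.
p1 = XOR of data positions {3,5,7,9,11,13,15} = 1⊕1⊕0⊕0⊕0⊕0⊕0 = 0
p2 = XOR of data positions {3,6,7,10,11,14,15} = 1⊕0⊕0⊕0⊕0⊕1⊕0 = 0
p4 = XOR of data positions {5,6,7,12,13,14,15} = 1⊕0⊕0⊕0⊕0⊕1⊕0 = 0
p8 = XOR of data positions {9,10,11,12,13,14,15} = 0⊕0⊕0⊕0⊕0⊕1⊕0 = 1
Parity bits p1,p2,p4,p8 = 0001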